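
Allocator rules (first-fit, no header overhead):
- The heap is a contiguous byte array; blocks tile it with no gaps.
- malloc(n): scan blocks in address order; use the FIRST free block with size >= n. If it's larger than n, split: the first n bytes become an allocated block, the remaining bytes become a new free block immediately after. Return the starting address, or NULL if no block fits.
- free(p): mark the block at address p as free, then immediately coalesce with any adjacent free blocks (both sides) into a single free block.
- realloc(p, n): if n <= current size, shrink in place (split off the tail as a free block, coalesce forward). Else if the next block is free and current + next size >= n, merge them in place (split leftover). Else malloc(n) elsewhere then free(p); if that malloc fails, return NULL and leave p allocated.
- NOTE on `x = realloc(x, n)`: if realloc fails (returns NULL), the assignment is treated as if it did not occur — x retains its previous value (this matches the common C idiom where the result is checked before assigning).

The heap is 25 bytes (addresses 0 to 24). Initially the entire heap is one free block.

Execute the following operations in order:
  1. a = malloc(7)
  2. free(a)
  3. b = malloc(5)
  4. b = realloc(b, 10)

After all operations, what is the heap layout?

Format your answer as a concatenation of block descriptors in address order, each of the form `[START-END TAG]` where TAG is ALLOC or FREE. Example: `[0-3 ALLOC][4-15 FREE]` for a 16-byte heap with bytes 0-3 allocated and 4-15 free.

Op 1: a = malloc(7) -> a = 0; heap: [0-6 ALLOC][7-24 FREE]
Op 2: free(a) -> (freed a); heap: [0-24 FREE]
Op 3: b = malloc(5) -> b = 0; heap: [0-4 ALLOC][5-24 FREE]
Op 4: b = realloc(b, 10) -> b = 0; heap: [0-9 ALLOC][10-24 FREE]

Answer: [0-9 ALLOC][10-24 FREE]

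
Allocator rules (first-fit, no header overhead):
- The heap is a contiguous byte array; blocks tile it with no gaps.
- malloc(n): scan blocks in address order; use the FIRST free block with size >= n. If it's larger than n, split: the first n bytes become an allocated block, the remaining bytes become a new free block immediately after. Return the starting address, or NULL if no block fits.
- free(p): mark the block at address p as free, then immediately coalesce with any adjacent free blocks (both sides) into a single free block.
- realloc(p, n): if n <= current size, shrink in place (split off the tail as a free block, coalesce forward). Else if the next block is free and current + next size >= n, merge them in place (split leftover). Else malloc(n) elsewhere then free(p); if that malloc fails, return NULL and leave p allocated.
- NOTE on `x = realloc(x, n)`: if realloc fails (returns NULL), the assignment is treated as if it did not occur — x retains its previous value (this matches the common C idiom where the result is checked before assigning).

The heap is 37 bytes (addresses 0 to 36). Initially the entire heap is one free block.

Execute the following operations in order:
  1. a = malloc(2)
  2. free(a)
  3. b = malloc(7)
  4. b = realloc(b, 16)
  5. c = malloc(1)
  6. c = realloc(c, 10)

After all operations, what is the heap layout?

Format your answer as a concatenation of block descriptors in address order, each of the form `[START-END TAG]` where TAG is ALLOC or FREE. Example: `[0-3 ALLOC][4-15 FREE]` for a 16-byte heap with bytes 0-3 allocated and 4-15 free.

Answer: [0-15 ALLOC][16-25 ALLOC][26-36 FREE]

Derivation:
Op 1: a = malloc(2) -> a = 0; heap: [0-1 ALLOC][2-36 FREE]
Op 2: free(a) -> (freed a); heap: [0-36 FREE]
Op 3: b = malloc(7) -> b = 0; heap: [0-6 ALLOC][7-36 FREE]
Op 4: b = realloc(b, 16) -> b = 0; heap: [0-15 ALLOC][16-36 FREE]
Op 5: c = malloc(1) -> c = 16; heap: [0-15 ALLOC][16-16 ALLOC][17-36 FREE]
Op 6: c = realloc(c, 10) -> c = 16; heap: [0-15 ALLOC][16-25 ALLOC][26-36 FREE]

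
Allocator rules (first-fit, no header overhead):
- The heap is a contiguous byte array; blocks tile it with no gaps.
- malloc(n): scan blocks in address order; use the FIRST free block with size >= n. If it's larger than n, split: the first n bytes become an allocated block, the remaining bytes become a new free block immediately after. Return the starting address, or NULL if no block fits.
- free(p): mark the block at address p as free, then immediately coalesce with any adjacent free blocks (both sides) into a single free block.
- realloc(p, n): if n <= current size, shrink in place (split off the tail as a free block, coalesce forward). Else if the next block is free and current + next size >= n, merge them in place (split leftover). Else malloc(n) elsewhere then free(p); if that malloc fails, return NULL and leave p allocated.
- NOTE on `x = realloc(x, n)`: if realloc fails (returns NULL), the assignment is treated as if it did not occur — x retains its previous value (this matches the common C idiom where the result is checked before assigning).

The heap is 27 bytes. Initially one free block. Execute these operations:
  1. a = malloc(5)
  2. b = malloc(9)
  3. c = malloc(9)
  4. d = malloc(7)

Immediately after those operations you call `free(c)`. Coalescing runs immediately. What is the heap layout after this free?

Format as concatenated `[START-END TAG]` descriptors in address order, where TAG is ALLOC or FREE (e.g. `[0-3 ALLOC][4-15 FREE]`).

Answer: [0-4 ALLOC][5-13 ALLOC][14-26 FREE]

Derivation:
Op 1: a = malloc(5) -> a = 0; heap: [0-4 ALLOC][5-26 FREE]
Op 2: b = malloc(9) -> b = 5; heap: [0-4 ALLOC][5-13 ALLOC][14-26 FREE]
Op 3: c = malloc(9) -> c = 14; heap: [0-4 ALLOC][5-13 ALLOC][14-22 ALLOC][23-26 FREE]
Op 4: d = malloc(7) -> d = NULL; heap: [0-4 ALLOC][5-13 ALLOC][14-22 ALLOC][23-26 FREE]
free(c): c = 14 -> block [14-22 ALLOC]; mark free, coalesce with adjacent free neighbors -> [0-4 ALLOC][5-13 ALLOC][14-26 FREE]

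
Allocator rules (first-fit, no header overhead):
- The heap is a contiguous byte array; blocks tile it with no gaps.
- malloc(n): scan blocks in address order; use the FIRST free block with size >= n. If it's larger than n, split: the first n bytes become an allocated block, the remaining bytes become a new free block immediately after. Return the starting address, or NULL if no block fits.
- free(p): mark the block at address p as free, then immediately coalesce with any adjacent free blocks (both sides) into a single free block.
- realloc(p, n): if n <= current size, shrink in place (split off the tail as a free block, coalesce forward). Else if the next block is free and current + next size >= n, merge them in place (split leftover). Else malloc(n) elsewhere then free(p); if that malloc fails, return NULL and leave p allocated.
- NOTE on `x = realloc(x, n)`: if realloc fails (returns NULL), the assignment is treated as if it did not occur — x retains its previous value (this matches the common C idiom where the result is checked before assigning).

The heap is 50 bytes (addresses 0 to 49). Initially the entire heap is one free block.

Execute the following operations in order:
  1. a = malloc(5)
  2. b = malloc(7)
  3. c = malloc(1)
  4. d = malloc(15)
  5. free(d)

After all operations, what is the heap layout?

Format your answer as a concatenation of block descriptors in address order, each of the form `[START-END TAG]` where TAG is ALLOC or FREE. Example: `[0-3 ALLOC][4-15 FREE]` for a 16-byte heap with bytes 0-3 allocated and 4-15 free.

Op 1: a = malloc(5) -> a = 0; heap: [0-4 ALLOC][5-49 FREE]
Op 2: b = malloc(7) -> b = 5; heap: [0-4 ALLOC][5-11 ALLOC][12-49 FREE]
Op 3: c = malloc(1) -> c = 12; heap: [0-4 ALLOC][5-11 ALLOC][12-12 ALLOC][13-49 FREE]
Op 4: d = malloc(15) -> d = 13; heap: [0-4 ALLOC][5-11 ALLOC][12-12 ALLOC][13-27 ALLOC][28-49 FREE]
Op 5: free(d) -> (freed d); heap: [0-4 ALLOC][5-11 ALLOC][12-12 ALLOC][13-49 FREE]

Answer: [0-4 ALLOC][5-11 ALLOC][12-12 ALLOC][13-49 FREE]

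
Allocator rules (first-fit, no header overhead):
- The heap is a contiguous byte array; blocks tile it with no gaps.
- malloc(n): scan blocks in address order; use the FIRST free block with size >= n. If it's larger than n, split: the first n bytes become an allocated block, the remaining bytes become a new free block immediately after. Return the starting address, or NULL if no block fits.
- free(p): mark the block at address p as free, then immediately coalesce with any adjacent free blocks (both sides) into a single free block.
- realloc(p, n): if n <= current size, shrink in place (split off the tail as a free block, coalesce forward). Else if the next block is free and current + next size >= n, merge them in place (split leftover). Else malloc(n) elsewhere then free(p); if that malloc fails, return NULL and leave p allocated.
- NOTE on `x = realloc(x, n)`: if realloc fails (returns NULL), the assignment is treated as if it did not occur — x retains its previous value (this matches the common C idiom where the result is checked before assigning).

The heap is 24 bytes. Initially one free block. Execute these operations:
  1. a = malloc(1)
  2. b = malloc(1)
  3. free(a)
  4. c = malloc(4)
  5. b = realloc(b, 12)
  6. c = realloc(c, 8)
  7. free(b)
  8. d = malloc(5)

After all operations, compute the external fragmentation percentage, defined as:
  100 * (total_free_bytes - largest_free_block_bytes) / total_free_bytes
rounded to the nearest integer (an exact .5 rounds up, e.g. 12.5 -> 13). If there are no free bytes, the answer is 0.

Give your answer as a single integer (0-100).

Answer: 13

Derivation:
Op 1: a = malloc(1) -> a = 0; heap: [0-0 ALLOC][1-23 FREE]
Op 2: b = malloc(1) -> b = 1; heap: [0-0 ALLOC][1-1 ALLOC][2-23 FREE]
Op 3: free(a) -> (freed a); heap: [0-0 FREE][1-1 ALLOC][2-23 FREE]
Op 4: c = malloc(4) -> c = 2; heap: [0-0 FREE][1-1 ALLOC][2-5 ALLOC][6-23 FREE]
Op 5: b = realloc(b, 12) -> b = 6; heap: [0-1 FREE][2-5 ALLOC][6-17 ALLOC][18-23 FREE]
Op 6: c = realloc(c, 8) -> NULL (c unchanged); heap: [0-1 FREE][2-5 ALLOC][6-17 ALLOC][18-23 FREE]
Op 7: free(b) -> (freed b); heap: [0-1 FREE][2-5 ALLOC][6-23 FREE]
Op 8: d = malloc(5) -> d = 6; heap: [0-1 FREE][2-5 ALLOC][6-10 ALLOC][11-23 FREE]
Free blocks: [2 13] total_free=15 largest=13 -> 100*(15-13)/15 = 200/15 ≈ 13.333 -> rounds to 13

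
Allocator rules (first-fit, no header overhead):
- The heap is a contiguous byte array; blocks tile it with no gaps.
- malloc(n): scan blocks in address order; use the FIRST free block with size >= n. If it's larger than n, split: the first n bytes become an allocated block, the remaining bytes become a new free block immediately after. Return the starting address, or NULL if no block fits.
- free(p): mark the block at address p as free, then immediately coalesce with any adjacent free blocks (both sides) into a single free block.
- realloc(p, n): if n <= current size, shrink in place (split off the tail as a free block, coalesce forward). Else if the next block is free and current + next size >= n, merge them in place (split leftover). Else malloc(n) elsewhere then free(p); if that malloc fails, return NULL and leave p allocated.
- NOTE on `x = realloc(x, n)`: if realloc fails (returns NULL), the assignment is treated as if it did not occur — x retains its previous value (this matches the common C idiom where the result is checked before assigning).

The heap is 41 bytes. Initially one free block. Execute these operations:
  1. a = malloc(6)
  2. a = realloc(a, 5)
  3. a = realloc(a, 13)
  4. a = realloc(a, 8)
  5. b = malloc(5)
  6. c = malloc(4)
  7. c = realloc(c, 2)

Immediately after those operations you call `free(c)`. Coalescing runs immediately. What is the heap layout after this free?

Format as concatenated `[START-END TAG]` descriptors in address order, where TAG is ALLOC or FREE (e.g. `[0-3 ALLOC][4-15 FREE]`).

Op 1: a = malloc(6) -> a = 0; heap: [0-5 ALLOC][6-40 FREE]
Op 2: a = realloc(a, 5) -> a = 0; heap: [0-4 ALLOC][5-40 FREE]
Op 3: a = realloc(a, 13) -> a = 0; heap: [0-12 ALLOC][13-40 FREE]
Op 4: a = realloc(a, 8) -> a = 0; heap: [0-7 ALLOC][8-40 FREE]
Op 5: b = malloc(5) -> b = 8; heap: [0-7 ALLOC][8-12 ALLOC][13-40 FREE]
Op 6: c = malloc(4) -> c = 13; heap: [0-7 ALLOC][8-12 ALLOC][13-16 ALLOC][17-40 FREE]
Op 7: c = realloc(c, 2) -> c = 13; heap: [0-7 ALLOC][8-12 ALLOC][13-14 ALLOC][15-40 FREE]
free(c): c = 13 -> block [13-14 ALLOC]; mark free, coalesce with adjacent free neighbors -> [0-7 ALLOC][8-12 ALLOC][13-40 FREE]

Answer: [0-7 ALLOC][8-12 ALLOC][13-40 FREE]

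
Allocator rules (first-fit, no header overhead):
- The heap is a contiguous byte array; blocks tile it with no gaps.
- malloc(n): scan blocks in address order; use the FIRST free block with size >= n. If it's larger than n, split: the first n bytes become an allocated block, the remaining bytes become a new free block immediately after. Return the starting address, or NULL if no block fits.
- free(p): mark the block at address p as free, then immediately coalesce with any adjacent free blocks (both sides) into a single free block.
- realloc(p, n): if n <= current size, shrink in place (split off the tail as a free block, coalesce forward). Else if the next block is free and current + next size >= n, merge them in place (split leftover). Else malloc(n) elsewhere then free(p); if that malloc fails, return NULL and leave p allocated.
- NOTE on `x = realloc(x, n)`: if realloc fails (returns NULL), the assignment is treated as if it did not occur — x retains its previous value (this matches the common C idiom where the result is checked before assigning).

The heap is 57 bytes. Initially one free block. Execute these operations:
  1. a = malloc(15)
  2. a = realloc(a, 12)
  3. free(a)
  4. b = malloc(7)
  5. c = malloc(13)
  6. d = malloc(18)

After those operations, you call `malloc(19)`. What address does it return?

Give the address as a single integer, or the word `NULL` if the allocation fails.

Answer: 38

Derivation:
Op 1: a = malloc(15) -> a = 0; heap: [0-14 ALLOC][15-56 FREE]
Op 2: a = realloc(a, 12) -> a = 0; heap: [0-11 ALLOC][12-56 FREE]
Op 3: free(a) -> (freed a); heap: [0-56 FREE]
Op 4: b = malloc(7) -> b = 0; heap: [0-6 ALLOC][7-56 FREE]
Op 5: c = malloc(13) -> c = 7; heap: [0-6 ALLOC][7-19 ALLOC][20-56 FREE]
Op 6: d = malloc(18) -> d = 20; heap: [0-6 ALLOC][7-19 ALLOC][20-37 ALLOC][38-56 FREE]
malloc(19): first-fit scan over [0-6 ALLOC][7-19 ALLOC][20-37 ALLOC][38-56 FREE] -> 38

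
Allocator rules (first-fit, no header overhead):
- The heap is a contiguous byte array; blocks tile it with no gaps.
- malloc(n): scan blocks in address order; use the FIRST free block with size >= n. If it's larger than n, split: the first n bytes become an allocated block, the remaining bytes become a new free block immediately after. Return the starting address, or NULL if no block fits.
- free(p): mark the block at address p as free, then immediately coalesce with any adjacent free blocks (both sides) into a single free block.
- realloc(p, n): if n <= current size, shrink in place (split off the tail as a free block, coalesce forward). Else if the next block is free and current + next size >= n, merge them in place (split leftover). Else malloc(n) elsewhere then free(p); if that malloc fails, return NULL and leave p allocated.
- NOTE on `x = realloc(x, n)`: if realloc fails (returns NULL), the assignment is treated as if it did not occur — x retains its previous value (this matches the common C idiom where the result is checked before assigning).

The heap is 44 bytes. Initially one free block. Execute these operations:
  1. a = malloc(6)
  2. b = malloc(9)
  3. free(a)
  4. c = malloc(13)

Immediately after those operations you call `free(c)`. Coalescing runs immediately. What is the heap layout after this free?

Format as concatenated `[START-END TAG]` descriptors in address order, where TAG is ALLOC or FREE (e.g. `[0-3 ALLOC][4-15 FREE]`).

Answer: [0-5 FREE][6-14 ALLOC][15-43 FREE]

Derivation:
Op 1: a = malloc(6) -> a = 0; heap: [0-5 ALLOC][6-43 FREE]
Op 2: b = malloc(9) -> b = 6; heap: [0-5 ALLOC][6-14 ALLOC][15-43 FREE]
Op 3: free(a) -> (freed a); heap: [0-5 FREE][6-14 ALLOC][15-43 FREE]
Op 4: c = malloc(13) -> c = 15; heap: [0-5 FREE][6-14 ALLOC][15-27 ALLOC][28-43 FREE]
free(c): c = 15 -> block [15-27 ALLOC]; mark free, coalesce with adjacent free neighbors -> [0-5 FREE][6-14 ALLOC][15-43 FREE]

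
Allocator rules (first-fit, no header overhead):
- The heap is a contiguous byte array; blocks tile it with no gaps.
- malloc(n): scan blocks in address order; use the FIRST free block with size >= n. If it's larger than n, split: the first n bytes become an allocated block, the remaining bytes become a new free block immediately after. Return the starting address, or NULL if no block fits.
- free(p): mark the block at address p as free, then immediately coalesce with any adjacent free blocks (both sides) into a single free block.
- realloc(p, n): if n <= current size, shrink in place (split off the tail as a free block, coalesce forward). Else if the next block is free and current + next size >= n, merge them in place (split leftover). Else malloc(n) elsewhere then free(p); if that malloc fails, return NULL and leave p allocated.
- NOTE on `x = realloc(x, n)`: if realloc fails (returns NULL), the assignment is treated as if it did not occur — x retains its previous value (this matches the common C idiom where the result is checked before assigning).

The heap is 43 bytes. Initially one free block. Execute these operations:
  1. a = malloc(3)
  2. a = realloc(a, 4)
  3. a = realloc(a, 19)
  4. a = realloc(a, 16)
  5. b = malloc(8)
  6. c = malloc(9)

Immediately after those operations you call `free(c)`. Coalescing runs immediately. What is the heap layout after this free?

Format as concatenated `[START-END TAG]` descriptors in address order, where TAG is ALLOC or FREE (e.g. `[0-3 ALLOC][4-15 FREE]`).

Answer: [0-15 ALLOC][16-23 ALLOC][24-42 FREE]

Derivation:
Op 1: a = malloc(3) -> a = 0; heap: [0-2 ALLOC][3-42 FREE]
Op 2: a = realloc(a, 4) -> a = 0; heap: [0-3 ALLOC][4-42 FREE]
Op 3: a = realloc(a, 19) -> a = 0; heap: [0-18 ALLOC][19-42 FREE]
Op 4: a = realloc(a, 16) -> a = 0; heap: [0-15 ALLOC][16-42 FREE]
Op 5: b = malloc(8) -> b = 16; heap: [0-15 ALLOC][16-23 ALLOC][24-42 FREE]
Op 6: c = malloc(9) -> c = 24; heap: [0-15 ALLOC][16-23 ALLOC][24-32 ALLOC][33-42 FREE]
free(c): c = 24 -> block [24-32 ALLOC]; mark free, coalesce with adjacent free neighbors -> [0-15 ALLOC][16-23 ALLOC][24-42 FREE]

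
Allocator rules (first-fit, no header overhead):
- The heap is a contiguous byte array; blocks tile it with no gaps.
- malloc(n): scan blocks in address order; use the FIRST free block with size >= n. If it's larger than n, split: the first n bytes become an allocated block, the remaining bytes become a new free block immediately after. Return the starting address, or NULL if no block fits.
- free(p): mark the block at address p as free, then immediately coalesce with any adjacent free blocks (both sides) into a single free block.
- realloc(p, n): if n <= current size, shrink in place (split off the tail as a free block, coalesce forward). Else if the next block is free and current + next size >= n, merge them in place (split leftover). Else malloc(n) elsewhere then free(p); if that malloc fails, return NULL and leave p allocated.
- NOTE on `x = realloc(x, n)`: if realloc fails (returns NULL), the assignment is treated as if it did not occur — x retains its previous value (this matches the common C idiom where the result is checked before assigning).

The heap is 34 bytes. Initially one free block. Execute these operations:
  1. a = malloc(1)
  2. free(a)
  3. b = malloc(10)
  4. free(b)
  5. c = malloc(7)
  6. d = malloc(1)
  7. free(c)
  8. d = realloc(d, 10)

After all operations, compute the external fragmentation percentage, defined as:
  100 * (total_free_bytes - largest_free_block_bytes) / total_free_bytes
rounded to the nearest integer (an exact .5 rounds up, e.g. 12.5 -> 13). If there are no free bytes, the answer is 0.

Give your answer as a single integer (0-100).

Op 1: a = malloc(1) -> a = 0; heap: [0-0 ALLOC][1-33 FREE]
Op 2: free(a) -> (freed a); heap: [0-33 FREE]
Op 3: b = malloc(10) -> b = 0; heap: [0-9 ALLOC][10-33 FREE]
Op 4: free(b) -> (freed b); heap: [0-33 FREE]
Op 5: c = malloc(7) -> c = 0; heap: [0-6 ALLOC][7-33 FREE]
Op 6: d = malloc(1) -> d = 7; heap: [0-6 ALLOC][7-7 ALLOC][8-33 FREE]
Op 7: free(c) -> (freed c); heap: [0-6 FREE][7-7 ALLOC][8-33 FREE]
Op 8: d = realloc(d, 10) -> d = 7; heap: [0-6 FREE][7-16 ALLOC][17-33 FREE]
Free blocks: [7 17] total_free=24 largest=17 -> 100*(24-17)/24 = 700/24 ≈ 29.167 -> rounds to 29

Answer: 29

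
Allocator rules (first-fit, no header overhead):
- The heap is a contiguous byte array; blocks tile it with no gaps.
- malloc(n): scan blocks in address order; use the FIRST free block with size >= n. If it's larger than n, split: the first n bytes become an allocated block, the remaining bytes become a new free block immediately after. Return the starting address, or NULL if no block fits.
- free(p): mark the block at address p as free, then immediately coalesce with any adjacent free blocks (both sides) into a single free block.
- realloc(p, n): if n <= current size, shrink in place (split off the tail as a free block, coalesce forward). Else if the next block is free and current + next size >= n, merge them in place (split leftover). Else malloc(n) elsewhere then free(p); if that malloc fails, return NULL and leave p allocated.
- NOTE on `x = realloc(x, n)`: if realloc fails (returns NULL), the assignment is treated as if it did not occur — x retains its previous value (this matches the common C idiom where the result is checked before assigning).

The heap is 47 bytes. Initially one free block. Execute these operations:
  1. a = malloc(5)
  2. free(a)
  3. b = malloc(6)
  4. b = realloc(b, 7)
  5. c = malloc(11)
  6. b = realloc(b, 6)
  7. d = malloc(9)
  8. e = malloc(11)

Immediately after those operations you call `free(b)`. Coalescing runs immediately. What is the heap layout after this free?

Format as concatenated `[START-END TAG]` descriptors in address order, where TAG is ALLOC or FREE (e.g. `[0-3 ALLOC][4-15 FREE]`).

Op 1: a = malloc(5) -> a = 0; heap: [0-4 ALLOC][5-46 FREE]
Op 2: free(a) -> (freed a); heap: [0-46 FREE]
Op 3: b = malloc(6) -> b = 0; heap: [0-5 ALLOC][6-46 FREE]
Op 4: b = realloc(b, 7) -> b = 0; heap: [0-6 ALLOC][7-46 FREE]
Op 5: c = malloc(11) -> c = 7; heap: [0-6 ALLOC][7-17 ALLOC][18-46 FREE]
Op 6: b = realloc(b, 6) -> b = 0; heap: [0-5 ALLOC][6-6 FREE][7-17 ALLOC][18-46 FREE]
Op 7: d = malloc(9) -> d = 18; heap: [0-5 ALLOC][6-6 FREE][7-17 ALLOC][18-26 ALLOC][27-46 FREE]
Op 8: e = malloc(11) -> e = 27; heap: [0-5 ALLOC][6-6 FREE][7-17 ALLOC][18-26 ALLOC][27-37 ALLOC][38-46 FREE]
free(b): b = 0 -> block [0-5 ALLOC]; mark free, coalesce with adjacent free neighbors -> [0-6 FREE][7-17 ALLOC][18-26 ALLOC][27-37 ALLOC][38-46 FREE]

Answer: [0-6 FREE][7-17 ALLOC][18-26 ALLOC][27-37 ALLOC][38-46 FREE]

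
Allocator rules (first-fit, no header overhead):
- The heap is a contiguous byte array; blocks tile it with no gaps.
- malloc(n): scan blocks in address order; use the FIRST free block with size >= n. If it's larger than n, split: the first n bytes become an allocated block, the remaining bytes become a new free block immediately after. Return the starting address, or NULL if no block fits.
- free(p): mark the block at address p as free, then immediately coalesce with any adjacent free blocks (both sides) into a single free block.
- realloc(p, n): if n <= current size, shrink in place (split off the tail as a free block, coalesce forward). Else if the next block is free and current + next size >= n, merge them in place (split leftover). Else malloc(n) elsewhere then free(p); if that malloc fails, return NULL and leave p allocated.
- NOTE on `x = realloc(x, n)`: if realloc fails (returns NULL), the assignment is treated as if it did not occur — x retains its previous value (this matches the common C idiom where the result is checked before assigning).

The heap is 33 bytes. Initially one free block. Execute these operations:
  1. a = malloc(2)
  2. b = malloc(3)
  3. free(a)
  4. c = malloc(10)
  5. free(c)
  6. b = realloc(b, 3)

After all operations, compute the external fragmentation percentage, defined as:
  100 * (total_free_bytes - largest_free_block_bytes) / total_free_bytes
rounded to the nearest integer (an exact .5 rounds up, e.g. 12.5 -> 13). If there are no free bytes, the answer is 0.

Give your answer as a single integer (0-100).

Op 1: a = malloc(2) -> a = 0; heap: [0-1 ALLOC][2-32 FREE]
Op 2: b = malloc(3) -> b = 2; heap: [0-1 ALLOC][2-4 ALLOC][5-32 FREE]
Op 3: free(a) -> (freed a); heap: [0-1 FREE][2-4 ALLOC][5-32 FREE]
Op 4: c = malloc(10) -> c = 5; heap: [0-1 FREE][2-4 ALLOC][5-14 ALLOC][15-32 FREE]
Op 5: free(c) -> (freed c); heap: [0-1 FREE][2-4 ALLOC][5-32 FREE]
Op 6: b = realloc(b, 3) -> b = 2; heap: [0-1 FREE][2-4 ALLOC][5-32 FREE]
Free blocks: [2 28] total_free=30 largest=28 -> 100*(30-28)/30 = 200/30 ≈ 6.667 -> rounds to 7

Answer: 7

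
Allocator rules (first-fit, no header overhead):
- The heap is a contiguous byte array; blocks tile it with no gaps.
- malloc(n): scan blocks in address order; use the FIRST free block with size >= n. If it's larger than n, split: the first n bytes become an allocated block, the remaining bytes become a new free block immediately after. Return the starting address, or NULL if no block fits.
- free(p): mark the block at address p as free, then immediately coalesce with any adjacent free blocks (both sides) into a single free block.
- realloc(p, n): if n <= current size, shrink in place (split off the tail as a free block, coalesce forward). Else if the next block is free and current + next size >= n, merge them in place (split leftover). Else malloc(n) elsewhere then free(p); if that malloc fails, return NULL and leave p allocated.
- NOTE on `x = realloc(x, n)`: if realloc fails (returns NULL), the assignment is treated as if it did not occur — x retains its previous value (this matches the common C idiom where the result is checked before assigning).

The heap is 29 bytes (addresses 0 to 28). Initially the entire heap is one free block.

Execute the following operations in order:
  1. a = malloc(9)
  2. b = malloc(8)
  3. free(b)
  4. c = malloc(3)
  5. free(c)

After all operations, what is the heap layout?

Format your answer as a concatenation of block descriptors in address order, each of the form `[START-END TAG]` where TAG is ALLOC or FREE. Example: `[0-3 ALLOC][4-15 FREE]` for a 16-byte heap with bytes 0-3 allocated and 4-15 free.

Answer: [0-8 ALLOC][9-28 FREE]

Derivation:
Op 1: a = malloc(9) -> a = 0; heap: [0-8 ALLOC][9-28 FREE]
Op 2: b = malloc(8) -> b = 9; heap: [0-8 ALLOC][9-16 ALLOC][17-28 FREE]
Op 3: free(b) -> (freed b); heap: [0-8 ALLOC][9-28 FREE]
Op 4: c = malloc(3) -> c = 9; heap: [0-8 ALLOC][9-11 ALLOC][12-28 FREE]
Op 5: free(c) -> (freed c); heap: [0-8 ALLOC][9-28 FREE]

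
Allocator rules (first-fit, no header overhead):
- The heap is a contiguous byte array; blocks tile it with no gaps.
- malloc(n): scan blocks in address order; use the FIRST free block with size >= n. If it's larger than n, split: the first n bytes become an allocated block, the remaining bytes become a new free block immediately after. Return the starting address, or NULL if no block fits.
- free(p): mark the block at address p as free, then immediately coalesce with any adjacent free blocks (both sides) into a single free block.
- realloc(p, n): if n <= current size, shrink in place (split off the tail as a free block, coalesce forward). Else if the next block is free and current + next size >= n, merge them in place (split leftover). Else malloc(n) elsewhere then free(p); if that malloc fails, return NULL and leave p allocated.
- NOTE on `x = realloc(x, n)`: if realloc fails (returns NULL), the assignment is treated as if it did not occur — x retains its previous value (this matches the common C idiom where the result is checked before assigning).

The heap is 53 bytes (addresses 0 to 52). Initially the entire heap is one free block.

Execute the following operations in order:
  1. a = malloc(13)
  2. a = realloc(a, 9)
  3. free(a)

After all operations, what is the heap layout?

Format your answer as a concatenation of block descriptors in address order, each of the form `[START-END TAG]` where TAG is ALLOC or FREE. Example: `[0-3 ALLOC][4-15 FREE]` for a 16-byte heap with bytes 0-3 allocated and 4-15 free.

Op 1: a = malloc(13) -> a = 0; heap: [0-12 ALLOC][13-52 FREE]
Op 2: a = realloc(a, 9) -> a = 0; heap: [0-8 ALLOC][9-52 FREE]
Op 3: free(a) -> (freed a); heap: [0-52 FREE]

Answer: [0-52 FREE]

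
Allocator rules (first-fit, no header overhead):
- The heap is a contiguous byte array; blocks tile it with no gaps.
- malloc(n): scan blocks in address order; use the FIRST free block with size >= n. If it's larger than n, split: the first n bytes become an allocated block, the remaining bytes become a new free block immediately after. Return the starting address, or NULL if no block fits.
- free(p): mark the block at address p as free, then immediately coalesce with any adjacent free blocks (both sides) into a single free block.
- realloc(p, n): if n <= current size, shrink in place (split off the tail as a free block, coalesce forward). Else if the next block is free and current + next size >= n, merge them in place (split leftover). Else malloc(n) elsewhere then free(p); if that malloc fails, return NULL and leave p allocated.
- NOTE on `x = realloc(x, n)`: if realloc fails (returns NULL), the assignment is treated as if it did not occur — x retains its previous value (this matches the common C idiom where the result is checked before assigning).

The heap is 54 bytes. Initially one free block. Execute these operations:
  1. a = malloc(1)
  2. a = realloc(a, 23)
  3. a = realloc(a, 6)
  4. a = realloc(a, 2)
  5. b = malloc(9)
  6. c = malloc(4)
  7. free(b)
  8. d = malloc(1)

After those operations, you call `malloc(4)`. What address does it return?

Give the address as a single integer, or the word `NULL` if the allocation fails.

Op 1: a = malloc(1) -> a = 0; heap: [0-0 ALLOC][1-53 FREE]
Op 2: a = realloc(a, 23) -> a = 0; heap: [0-22 ALLOC][23-53 FREE]
Op 3: a = realloc(a, 6) -> a = 0; heap: [0-5 ALLOC][6-53 FREE]
Op 4: a = realloc(a, 2) -> a = 0; heap: [0-1 ALLOC][2-53 FREE]
Op 5: b = malloc(9) -> b = 2; heap: [0-1 ALLOC][2-10 ALLOC][11-53 FREE]
Op 6: c = malloc(4) -> c = 11; heap: [0-1 ALLOC][2-10 ALLOC][11-14 ALLOC][15-53 FREE]
Op 7: free(b) -> (freed b); heap: [0-1 ALLOC][2-10 FREE][11-14 ALLOC][15-53 FREE]
Op 8: d = malloc(1) -> d = 2; heap: [0-1 ALLOC][2-2 ALLOC][3-10 FREE][11-14 ALLOC][15-53 FREE]
malloc(4): first-fit scan over [0-1 ALLOC][2-2 ALLOC][3-10 FREE][11-14 ALLOC][15-53 FREE] -> 3

Answer: 3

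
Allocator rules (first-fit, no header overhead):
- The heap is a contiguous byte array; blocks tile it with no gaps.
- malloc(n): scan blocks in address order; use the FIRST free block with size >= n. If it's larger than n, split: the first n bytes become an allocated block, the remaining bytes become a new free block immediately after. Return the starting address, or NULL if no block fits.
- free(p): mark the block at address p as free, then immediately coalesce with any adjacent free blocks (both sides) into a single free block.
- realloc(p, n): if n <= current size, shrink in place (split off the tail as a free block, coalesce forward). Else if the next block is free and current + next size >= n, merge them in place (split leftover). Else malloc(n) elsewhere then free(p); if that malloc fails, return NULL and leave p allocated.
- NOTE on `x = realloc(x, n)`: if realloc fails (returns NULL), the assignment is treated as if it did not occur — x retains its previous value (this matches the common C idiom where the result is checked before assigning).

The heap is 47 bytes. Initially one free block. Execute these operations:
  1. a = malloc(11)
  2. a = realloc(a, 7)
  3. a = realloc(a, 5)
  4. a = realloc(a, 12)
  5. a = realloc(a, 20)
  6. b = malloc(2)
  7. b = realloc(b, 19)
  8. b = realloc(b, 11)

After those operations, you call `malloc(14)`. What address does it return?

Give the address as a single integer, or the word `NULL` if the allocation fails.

Op 1: a = malloc(11) -> a = 0; heap: [0-10 ALLOC][11-46 FREE]
Op 2: a = realloc(a, 7) -> a = 0; heap: [0-6 ALLOC][7-46 FREE]
Op 3: a = realloc(a, 5) -> a = 0; heap: [0-4 ALLOC][5-46 FREE]
Op 4: a = realloc(a, 12) -> a = 0; heap: [0-11 ALLOC][12-46 FREE]
Op 5: a = realloc(a, 20) -> a = 0; heap: [0-19 ALLOC][20-46 FREE]
Op 6: b = malloc(2) -> b = 20; heap: [0-19 ALLOC][20-21 ALLOC][22-46 FREE]
Op 7: b = realloc(b, 19) -> b = 20; heap: [0-19 ALLOC][20-38 ALLOC][39-46 FREE]
Op 8: b = realloc(b, 11) -> b = 20; heap: [0-19 ALLOC][20-30 ALLOC][31-46 FREE]
malloc(14): first-fit scan over [0-19 ALLOC][20-30 ALLOC][31-46 FREE] -> 31

Answer: 31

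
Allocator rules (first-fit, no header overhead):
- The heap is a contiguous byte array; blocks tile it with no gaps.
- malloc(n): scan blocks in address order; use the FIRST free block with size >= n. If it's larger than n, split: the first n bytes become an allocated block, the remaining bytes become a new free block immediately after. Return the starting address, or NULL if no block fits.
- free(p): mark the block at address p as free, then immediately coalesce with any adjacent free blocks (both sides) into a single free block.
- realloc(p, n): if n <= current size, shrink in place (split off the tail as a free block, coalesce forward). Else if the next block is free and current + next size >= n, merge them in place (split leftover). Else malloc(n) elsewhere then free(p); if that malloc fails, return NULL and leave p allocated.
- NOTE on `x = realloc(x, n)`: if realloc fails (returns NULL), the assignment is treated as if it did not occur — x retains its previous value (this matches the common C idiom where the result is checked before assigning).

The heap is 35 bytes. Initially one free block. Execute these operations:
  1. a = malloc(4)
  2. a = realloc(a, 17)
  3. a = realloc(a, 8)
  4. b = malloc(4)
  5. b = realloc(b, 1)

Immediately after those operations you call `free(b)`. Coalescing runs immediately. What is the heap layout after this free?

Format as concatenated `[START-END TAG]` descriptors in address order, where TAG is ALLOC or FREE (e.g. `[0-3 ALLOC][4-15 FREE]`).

Op 1: a = malloc(4) -> a = 0; heap: [0-3 ALLOC][4-34 FREE]
Op 2: a = realloc(a, 17) -> a = 0; heap: [0-16 ALLOC][17-34 FREE]
Op 3: a = realloc(a, 8) -> a = 0; heap: [0-7 ALLOC][8-34 FREE]
Op 4: b = malloc(4) -> b = 8; heap: [0-7 ALLOC][8-11 ALLOC][12-34 FREE]
Op 5: b = realloc(b, 1) -> b = 8; heap: [0-7 ALLOC][8-8 ALLOC][9-34 FREE]
free(b): b = 8 -> block [8-8 ALLOC]; mark free, coalesce with adjacent free neighbors -> [0-7 ALLOC][8-34 FREE]

Answer: [0-7 ALLOC][8-34 FREE]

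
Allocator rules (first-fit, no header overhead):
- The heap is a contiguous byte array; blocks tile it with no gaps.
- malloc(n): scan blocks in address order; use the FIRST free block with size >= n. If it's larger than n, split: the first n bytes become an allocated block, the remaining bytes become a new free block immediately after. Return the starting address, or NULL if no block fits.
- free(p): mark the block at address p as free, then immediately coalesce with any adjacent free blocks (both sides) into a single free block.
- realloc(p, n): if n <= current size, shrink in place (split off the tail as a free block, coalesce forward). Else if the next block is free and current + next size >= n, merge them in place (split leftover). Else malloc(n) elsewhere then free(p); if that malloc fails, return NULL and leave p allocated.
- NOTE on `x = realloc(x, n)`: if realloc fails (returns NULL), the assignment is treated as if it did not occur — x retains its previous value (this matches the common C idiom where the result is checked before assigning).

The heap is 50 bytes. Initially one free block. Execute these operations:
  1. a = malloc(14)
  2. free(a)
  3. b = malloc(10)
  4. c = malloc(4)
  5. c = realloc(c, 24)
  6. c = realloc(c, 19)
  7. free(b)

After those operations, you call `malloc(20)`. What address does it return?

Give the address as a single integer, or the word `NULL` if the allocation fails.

Answer: 29

Derivation:
Op 1: a = malloc(14) -> a = 0; heap: [0-13 ALLOC][14-49 FREE]
Op 2: free(a) -> (freed a); heap: [0-49 FREE]
Op 3: b = malloc(10) -> b = 0; heap: [0-9 ALLOC][10-49 FREE]
Op 4: c = malloc(4) -> c = 10; heap: [0-9 ALLOC][10-13 ALLOC][14-49 FREE]
Op 5: c = realloc(c, 24) -> c = 10; heap: [0-9 ALLOC][10-33 ALLOC][34-49 FREE]
Op 6: c = realloc(c, 19) -> c = 10; heap: [0-9 ALLOC][10-28 ALLOC][29-49 FREE]
Op 7: free(b) -> (freed b); heap: [0-9 FREE][10-28 ALLOC][29-49 FREE]
malloc(20): first-fit scan over [0-9 FREE][10-28 ALLOC][29-49 FREE] -> 29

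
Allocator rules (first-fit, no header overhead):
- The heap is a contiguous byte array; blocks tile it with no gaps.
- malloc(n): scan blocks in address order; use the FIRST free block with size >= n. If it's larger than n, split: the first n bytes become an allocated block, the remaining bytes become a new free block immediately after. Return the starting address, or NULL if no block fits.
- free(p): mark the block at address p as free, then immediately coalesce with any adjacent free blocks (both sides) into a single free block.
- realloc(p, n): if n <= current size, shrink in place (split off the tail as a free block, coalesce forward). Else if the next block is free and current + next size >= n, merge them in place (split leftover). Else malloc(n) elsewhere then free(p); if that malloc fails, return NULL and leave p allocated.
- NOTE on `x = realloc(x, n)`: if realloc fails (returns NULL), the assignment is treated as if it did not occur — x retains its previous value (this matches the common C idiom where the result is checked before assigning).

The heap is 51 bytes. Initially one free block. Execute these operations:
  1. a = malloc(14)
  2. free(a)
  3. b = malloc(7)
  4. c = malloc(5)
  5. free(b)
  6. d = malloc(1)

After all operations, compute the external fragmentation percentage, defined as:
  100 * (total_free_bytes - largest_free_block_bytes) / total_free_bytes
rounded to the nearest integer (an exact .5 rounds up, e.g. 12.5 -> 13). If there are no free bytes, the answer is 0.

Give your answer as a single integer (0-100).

Answer: 13

Derivation:
Op 1: a = malloc(14) -> a = 0; heap: [0-13 ALLOC][14-50 FREE]
Op 2: free(a) -> (freed a); heap: [0-50 FREE]
Op 3: b = malloc(7) -> b = 0; heap: [0-6 ALLOC][7-50 FREE]
Op 4: c = malloc(5) -> c = 7; heap: [0-6 ALLOC][7-11 ALLOC][12-50 FREE]
Op 5: free(b) -> (freed b); heap: [0-6 FREE][7-11 ALLOC][12-50 FREE]
Op 6: d = malloc(1) -> d = 0; heap: [0-0 ALLOC][1-6 FREE][7-11 ALLOC][12-50 FREE]
Free blocks: [6 39] total_free=45 largest=39 -> 100*(45-39)/45 = 600/45 ≈ 13.333 -> rounds to 13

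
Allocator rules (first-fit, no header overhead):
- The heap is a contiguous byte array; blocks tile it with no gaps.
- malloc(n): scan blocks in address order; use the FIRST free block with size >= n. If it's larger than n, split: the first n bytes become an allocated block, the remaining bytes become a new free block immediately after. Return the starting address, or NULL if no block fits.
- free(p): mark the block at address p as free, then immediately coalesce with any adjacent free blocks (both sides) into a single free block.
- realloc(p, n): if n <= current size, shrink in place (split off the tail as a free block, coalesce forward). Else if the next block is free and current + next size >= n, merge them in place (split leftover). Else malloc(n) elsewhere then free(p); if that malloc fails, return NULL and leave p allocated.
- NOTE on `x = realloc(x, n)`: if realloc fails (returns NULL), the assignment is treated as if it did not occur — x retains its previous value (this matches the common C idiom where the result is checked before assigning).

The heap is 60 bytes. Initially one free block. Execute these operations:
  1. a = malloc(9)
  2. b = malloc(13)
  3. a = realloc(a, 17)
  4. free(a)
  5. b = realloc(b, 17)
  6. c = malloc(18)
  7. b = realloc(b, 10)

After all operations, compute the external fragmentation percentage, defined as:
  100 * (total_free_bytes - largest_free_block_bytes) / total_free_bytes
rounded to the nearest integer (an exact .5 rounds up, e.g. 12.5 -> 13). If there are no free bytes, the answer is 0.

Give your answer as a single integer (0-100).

Answer: 50

Derivation:
Op 1: a = malloc(9) -> a = 0; heap: [0-8 ALLOC][9-59 FREE]
Op 2: b = malloc(13) -> b = 9; heap: [0-8 ALLOC][9-21 ALLOC][22-59 FREE]
Op 3: a = realloc(a, 17) -> a = 22; heap: [0-8 FREE][9-21 ALLOC][22-38 ALLOC][39-59 FREE]
Op 4: free(a) -> (freed a); heap: [0-8 FREE][9-21 ALLOC][22-59 FREE]
Op 5: b = realloc(b, 17) -> b = 9; heap: [0-8 FREE][9-25 ALLOC][26-59 FREE]
Op 6: c = malloc(18) -> c = 26; heap: [0-8 FREE][9-25 ALLOC][26-43 ALLOC][44-59 FREE]
Op 7: b = realloc(b, 10) -> b = 9; heap: [0-8 FREE][9-18 ALLOC][19-25 FREE][26-43 ALLOC][44-59 FREE]
Free blocks: [9 7 16] total_free=32 largest=16 -> 100*(32-16)/32 = 1600/32 = 50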